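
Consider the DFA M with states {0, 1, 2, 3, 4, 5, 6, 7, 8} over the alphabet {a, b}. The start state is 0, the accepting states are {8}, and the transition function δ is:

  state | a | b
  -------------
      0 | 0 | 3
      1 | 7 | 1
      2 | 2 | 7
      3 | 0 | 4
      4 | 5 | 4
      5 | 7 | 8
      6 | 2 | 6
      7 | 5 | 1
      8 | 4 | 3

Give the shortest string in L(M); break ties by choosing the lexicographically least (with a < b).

bbab

A breadth-first search from 0 reaches an accepting state first via the path 0 → 3 → 4 → 5 → 8 on input bbab.
No string of length < 4 is accepted (BFS exhausts all shorter strings without reaching an accepting state), and bbab is the lexicographically least accepting string of length 4.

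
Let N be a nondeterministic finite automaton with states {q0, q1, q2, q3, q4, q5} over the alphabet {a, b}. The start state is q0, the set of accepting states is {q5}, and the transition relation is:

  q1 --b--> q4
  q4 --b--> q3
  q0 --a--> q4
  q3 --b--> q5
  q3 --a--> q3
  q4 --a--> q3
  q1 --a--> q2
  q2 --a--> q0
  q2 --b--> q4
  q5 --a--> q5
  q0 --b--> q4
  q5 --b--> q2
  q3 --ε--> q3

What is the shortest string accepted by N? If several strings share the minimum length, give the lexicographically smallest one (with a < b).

A breadth-first search from q0 reaches an accepting state first via the path q0 → q4 → q3 → q5 on input aab.
No string of length < 3 is accepted (BFS exhausts all shorter strings without reaching an accepting state), and aab is the lexicographically least accepting string of length 3.

aab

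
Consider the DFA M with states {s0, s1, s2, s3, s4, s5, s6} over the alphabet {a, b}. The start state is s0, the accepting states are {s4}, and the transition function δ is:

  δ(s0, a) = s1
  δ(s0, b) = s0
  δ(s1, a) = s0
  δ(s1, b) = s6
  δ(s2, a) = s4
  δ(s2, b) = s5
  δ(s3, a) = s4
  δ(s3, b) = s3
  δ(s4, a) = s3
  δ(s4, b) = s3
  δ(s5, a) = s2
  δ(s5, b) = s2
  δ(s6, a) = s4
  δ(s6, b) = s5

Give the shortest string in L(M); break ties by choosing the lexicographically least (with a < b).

aba

A breadth-first search from s0 reaches an accepting state first via the path s0 → s1 → s6 → s4 on input aba.
No string of length < 3 is accepted (BFS exhausts all shorter strings without reaching an accepting state), and aba is the lexicographically least accepting string of length 3.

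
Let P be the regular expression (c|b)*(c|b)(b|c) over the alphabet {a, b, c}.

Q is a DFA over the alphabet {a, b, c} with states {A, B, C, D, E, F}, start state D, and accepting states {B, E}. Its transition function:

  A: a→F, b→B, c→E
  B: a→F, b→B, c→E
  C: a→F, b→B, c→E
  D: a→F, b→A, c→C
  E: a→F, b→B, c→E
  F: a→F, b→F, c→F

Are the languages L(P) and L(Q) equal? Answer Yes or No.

Converting the expression P to a DFA (subset construction, then merging equivalent states) gives the minimal DFA with states {p0, p1, p2, p3}, start state p0, accepting states {p3} and transitions p0: a→p1, b→p2, c→p2; p1: a→p1, b→p1, c→p1; p2: a→p1, b→p3, c→p3; p3: a→p1, b→p3, c→p3.
Exploring the product automaton P × Q from the start pair (p0, D), following both machines on each input symbol, reaches 6 state pairs: (p0, D), (p1, F), (p2, A), (p2, C), (p3, B), (p3, E).
P accepts in {p3} and Q accepts in {B, E}. In every reachable pair the two components are either both accepting — (p3, B), (p3, E) — or both non-accepting, so no string is accepted by exactly one of the machines: L(P) \ L(Q) and L(Q) \ L(P) are both empty.
Hence every string is accepted by P iff it is accepted by Q, and the two languages coincide.

Yes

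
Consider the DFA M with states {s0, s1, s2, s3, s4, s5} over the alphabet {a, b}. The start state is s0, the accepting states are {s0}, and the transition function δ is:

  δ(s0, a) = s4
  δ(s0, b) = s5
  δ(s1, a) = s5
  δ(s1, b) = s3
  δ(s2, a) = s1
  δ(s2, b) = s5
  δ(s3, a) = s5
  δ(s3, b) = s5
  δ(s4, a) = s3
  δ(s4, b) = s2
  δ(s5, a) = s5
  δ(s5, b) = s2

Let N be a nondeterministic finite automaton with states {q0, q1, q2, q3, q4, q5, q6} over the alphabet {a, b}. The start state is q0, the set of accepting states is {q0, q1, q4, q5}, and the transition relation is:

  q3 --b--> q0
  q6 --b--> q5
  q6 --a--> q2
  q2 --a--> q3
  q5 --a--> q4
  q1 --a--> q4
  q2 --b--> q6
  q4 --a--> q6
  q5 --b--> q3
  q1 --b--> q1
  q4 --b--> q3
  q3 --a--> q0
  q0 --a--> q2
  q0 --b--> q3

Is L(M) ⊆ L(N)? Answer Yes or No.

Yes

Exploring the product automaton M × N from the start pair (s0, q0), following both machines on each input symbol, reaches 17 state pairs: (s0, q0), (s4, q2), (s5, q3), (s3, q3), (s2, q6), (s5, q0), (s2, q0), (s1, q2), (s5, q5), (s5, q2), (s2, q3), (s3, q6), (s5, q4), (s1, q0), (s5, q6), (s2, q5), (s1, q4).
M accepts in {s0} and N accepts in {q0, q1, q4, q5}. The reachable pairs whose M-component is accepting are (s0, q0); in each of them the N-component is accepting too, so the product for L(M) \ L(N) (M-component accepting, N-component rejecting) has no reachable accepting pair and the difference is empty.
Hence every string in L(M) is also in L(N).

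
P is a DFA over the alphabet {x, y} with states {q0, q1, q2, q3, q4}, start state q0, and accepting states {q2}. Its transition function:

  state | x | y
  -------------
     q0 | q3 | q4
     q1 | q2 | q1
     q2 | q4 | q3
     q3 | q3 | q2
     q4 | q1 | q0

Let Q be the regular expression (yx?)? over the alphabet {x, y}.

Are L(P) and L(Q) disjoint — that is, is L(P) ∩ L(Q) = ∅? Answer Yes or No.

Converting the expression Q to a DFA (subset construction, then merging equivalent states) gives the minimal DFA with states {r0, r1, r2, r3}, start state r0, accepting states {r0, r2, r3} and transitions r0: x→r1, y→r2; r1: x→r1, y→r1; r2: x→r3, y→r1; r3: x→r1, y→r1.
Exploring the product automaton P × Q from the start pair (q0, r0), following both machines on each input symbol, reaches 8 state pairs: (q0, r0), (q3, r1), (q4, r2), (q2, r1), (q1, r3), (q0, r1), (q4, r1), (q1, r1).
P accepts in {q2} and Q accepts in {r0, r2, r3}; no reachable pair has both components accepting, so no string drives both machines to acceptance simultaneously and L(P) ∩ L(Q) = ∅.
So no string is accepted by both, and the intersection is empty.

Yes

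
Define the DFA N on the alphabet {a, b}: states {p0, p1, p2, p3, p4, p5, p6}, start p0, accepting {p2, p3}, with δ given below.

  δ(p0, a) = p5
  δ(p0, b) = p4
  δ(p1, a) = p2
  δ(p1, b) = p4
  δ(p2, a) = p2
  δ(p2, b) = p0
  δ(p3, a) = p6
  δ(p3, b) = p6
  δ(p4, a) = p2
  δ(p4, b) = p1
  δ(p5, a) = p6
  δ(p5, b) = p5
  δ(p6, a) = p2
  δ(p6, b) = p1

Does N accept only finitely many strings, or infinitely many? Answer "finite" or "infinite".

State p0 is reachable from the start and can reach an accepting state, and it lies on the cycle p0 → p4 → p1 → p2 → p0.
Traversing that cycle any number of times yields accepted strings of unbounded length, so the language is infinite.

infinite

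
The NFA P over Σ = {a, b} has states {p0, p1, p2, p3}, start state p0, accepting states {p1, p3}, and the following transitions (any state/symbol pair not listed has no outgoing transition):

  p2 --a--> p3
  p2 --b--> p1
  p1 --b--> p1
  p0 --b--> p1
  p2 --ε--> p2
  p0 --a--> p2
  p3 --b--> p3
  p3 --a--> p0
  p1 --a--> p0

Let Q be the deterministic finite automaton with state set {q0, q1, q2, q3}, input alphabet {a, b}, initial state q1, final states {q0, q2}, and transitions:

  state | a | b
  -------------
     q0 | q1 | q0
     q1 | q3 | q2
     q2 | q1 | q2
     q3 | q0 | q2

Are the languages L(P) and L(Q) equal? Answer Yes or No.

Exploring the product automaton P × Q from the start pair (p0, q1), following both machines on each input symbol, reaches 4 state pairs: (p0, q1), (p2, q3), (p1, q2), (p3, q0).
P accepts in {p1, p3} and Q accepts in {q0, q2}. In every reachable pair the two components are either both accepting — (p1, q2), (p3, q0) — or both non-accepting, so no string is accepted by exactly one of the machines: L(P) \ L(Q) and L(Q) \ L(P) are both empty.
Hence every string is accepted by P iff it is accepted by Q, and the two languages coincide.

Yes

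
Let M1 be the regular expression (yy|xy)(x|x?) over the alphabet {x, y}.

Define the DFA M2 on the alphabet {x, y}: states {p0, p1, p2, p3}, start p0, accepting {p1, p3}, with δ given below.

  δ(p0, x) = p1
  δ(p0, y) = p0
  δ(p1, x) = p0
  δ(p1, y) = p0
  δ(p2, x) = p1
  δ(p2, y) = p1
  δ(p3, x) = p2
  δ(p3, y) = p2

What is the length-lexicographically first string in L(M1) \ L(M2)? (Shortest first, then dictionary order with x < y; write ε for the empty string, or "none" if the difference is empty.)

The string xy is accepted by M1 but not by M2.
No shorter string lies in the difference, and xy is the lexicographically first length-2 string in L(M1) \ L(M2).

xy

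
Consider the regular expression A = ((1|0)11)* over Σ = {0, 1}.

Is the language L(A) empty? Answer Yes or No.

No

The empty string ε matches the expression, so it belongs to L(A).
Since L(A) contains at least one string, it is not empty.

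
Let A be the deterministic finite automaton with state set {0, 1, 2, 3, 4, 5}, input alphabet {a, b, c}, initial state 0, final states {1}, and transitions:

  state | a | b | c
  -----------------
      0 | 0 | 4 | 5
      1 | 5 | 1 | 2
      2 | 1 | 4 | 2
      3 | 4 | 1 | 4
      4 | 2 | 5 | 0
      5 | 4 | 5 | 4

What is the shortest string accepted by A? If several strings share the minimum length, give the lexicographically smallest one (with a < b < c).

A breadth-first search from 0 reaches an accepting state first via the path 0 → 4 → 2 → 1 on input baa.
No string of length < 3 is accepted (BFS exhausts all shorter strings without reaching an accepting state), and baa is the lexicographically least accepting string of length 3.

baa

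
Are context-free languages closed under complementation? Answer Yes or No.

CFLs are closed under union, so if they were also closed under complement they would be closed under intersection by De Morgan (L₁ ∩ L₂ is the complement of the union of the complements). But {aⁿbⁿcᵐ} ∩ {aᵐbⁿcⁿ} = {aⁿbⁿcⁿ} is not context-free although both operands are.

No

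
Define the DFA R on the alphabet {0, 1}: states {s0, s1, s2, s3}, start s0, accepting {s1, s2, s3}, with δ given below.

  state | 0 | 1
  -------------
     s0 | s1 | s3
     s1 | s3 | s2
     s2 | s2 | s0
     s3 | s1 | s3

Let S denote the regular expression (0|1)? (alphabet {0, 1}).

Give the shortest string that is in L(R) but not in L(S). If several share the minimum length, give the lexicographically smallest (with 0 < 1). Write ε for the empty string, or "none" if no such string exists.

00

The string 00 is accepted by R but not by S.
No shorter string lies in the difference, and 00 is the lexicographically first length-2 string in L(R) \ L(S).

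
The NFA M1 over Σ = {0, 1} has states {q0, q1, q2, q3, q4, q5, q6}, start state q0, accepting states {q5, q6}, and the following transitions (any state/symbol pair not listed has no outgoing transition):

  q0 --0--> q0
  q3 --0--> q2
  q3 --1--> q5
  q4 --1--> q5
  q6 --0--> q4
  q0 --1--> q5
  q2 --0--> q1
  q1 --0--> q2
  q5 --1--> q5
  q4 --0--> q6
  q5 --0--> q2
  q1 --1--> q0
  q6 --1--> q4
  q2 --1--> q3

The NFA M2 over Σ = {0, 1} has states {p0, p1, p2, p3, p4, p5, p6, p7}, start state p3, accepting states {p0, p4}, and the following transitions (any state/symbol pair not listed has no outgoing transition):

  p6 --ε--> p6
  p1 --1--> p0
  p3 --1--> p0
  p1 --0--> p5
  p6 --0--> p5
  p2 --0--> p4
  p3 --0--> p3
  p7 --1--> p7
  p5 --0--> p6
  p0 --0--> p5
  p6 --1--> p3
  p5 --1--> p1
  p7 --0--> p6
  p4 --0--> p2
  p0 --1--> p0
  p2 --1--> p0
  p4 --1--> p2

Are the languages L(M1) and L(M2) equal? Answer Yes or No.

Exploring the product automaton M1 × M2 from the start pair (q0, p3), following both machines on each input symbol, reaches 5 state pairs: (q0, p3), (q5, p0), (q2, p5), (q1, p6), (q3, p1).
M1 accepts in {q5, q6} and M2 accepts in {p0, p4}. In every reachable pair the two components are either both accepting — (q5, p0) — or both non-accepting, so no string is accepted by exactly one of the machines: L(M1) \ L(M2) and L(M2) \ L(M1) are both empty.
Hence every string is accepted by M1 iff it is accepted by M2, and the two languages coincide.

Yes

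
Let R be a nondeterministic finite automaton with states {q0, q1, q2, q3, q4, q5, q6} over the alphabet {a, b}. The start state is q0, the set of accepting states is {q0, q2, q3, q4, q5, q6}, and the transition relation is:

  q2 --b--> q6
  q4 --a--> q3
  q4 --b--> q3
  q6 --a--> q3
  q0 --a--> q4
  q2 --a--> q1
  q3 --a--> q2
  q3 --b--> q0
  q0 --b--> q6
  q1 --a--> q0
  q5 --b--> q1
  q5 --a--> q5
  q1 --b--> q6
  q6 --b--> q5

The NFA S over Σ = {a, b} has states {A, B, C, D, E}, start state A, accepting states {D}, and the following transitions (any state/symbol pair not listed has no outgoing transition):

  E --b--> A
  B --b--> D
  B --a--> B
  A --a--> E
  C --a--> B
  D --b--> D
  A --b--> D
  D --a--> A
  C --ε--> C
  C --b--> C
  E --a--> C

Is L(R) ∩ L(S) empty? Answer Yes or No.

No

The string b is accepted by both R and S.
Hence L(R) ∩ L(S) ≠ ∅.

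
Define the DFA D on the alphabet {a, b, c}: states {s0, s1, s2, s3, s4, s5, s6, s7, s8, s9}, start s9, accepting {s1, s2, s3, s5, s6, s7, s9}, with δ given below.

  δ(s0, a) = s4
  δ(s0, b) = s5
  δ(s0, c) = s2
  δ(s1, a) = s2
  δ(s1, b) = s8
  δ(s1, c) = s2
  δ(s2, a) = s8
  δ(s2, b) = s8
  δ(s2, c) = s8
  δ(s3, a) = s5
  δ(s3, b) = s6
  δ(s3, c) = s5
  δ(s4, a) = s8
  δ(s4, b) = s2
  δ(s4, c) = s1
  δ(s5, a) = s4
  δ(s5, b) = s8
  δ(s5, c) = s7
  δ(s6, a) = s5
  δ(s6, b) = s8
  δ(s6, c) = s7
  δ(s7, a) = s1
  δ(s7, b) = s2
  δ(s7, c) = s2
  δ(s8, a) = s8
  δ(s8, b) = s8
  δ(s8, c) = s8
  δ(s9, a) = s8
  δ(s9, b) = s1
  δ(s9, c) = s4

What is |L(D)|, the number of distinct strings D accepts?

The useful subgraph on states {s1, s2, s4, s9} is acyclic, so L(D) is finite; the longest accepting path visits 4 useful states, giving maximum string length 3.
Counting accepting paths from s9 by length: 1 of length 0, 1 of length 1, 4 of length 2, 2 of length 3. Total 8.

8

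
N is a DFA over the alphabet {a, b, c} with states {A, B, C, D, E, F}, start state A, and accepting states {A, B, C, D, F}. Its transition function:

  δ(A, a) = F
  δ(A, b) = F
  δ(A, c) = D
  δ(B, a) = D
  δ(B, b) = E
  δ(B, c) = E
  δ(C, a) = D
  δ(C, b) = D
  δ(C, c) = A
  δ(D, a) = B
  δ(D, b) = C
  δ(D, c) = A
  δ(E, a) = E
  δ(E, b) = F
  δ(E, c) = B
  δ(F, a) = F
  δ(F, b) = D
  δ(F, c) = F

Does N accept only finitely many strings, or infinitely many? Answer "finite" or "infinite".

infinite

State A is reachable from the start and can reach an accepting state, and it lies on the cycle A → D → A.
Traversing that cycle any number of times yields accepted strings of unbounded length, so the language is infinite.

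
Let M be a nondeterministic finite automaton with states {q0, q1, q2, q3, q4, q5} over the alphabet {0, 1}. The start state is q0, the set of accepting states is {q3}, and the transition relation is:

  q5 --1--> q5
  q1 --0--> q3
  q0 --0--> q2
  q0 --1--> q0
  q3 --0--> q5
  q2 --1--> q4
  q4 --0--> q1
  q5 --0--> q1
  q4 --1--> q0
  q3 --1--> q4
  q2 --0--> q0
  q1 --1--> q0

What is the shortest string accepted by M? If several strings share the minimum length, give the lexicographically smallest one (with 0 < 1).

0100

A breadth-first search from q0 reaches an accepting state first via the path q0 → q2 → q4 → q1 → q3 on input 0100.
No string of length < 4 is accepted (BFS exhausts all shorter strings without reaching an accepting state), and 0100 is the lexicographically least accepting string of length 4.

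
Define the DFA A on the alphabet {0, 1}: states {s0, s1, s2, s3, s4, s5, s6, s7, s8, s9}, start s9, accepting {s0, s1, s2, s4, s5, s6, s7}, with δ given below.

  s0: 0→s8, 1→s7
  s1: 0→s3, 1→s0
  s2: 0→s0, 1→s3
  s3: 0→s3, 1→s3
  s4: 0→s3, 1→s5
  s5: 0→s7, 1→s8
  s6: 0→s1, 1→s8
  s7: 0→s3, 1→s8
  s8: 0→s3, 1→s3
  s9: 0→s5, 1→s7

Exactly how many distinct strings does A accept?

The useful subgraph on states {s5, s7, s9} is acyclic, so L(A) is finite; the longest accepting path visits 3 useful states, giving maximum string length 2.
Counting accepting paths from s9 by length: 2 of length 1, 1 of length 2. Total 3.

3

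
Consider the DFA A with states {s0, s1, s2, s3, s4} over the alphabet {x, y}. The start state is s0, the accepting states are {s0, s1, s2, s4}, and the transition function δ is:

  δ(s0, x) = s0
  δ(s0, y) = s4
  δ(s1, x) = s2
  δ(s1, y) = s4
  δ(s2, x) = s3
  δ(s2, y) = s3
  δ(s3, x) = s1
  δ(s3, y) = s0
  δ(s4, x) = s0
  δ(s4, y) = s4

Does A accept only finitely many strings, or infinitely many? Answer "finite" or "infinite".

infinite

State s0 is reachable from the start and can reach an accepting state, and it lies on the cycle s0 → s0.
Traversing that cycle any number of times yields accepted strings of unbounded length, so the language is infinite.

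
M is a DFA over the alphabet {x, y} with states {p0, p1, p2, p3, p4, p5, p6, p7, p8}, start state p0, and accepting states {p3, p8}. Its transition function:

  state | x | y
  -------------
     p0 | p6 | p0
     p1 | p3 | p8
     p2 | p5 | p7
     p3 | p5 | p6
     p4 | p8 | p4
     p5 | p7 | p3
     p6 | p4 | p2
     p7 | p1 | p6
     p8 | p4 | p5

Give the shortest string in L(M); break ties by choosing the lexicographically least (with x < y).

xxx

A breadth-first search from p0 reaches an accepting state first via the path p0 → p6 → p4 → p8 on input xxx.
No string of length < 3 is accepted (BFS exhausts all shorter strings without reaching an accepting state), and xxx is the lexicographically least accepting string of length 3.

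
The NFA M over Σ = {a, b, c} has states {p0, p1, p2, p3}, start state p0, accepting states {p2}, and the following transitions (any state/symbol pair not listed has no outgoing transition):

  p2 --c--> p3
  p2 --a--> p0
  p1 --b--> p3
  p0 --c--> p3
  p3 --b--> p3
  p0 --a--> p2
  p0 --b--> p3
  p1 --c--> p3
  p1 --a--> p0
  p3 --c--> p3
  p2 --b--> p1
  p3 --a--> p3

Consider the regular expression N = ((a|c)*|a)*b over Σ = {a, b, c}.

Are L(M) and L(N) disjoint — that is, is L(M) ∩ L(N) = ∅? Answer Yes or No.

Converting the expression N to a DFA (subset construction, then merging equivalent states) gives the minimal DFA with states {n0, n1, n2}, start state n0, accepting states {n1} and transitions n0: a→n0, b→n1, c→n0; n1: a→n2, b→n2, c→n2; n2: a→n2, b→n2, c→n2.
Exploring the product automaton M × N from the start pair (p0, n0), following both machines on each input symbol, reaches 9 state pairs: (p0, n0), (p2, n0), (p3, n1), (p3, n0), (p1, n1), (p3, n2), (p0, n2), (p2, n2), (p1, n2).
M accepts in {p2} and N accepts in {n1}; no reachable pair has both components accepting, so no string drives both machines to acceptance simultaneously and L(M) ∩ L(N) = ∅.
So no string is accepted by both, and the intersection is empty.

Yes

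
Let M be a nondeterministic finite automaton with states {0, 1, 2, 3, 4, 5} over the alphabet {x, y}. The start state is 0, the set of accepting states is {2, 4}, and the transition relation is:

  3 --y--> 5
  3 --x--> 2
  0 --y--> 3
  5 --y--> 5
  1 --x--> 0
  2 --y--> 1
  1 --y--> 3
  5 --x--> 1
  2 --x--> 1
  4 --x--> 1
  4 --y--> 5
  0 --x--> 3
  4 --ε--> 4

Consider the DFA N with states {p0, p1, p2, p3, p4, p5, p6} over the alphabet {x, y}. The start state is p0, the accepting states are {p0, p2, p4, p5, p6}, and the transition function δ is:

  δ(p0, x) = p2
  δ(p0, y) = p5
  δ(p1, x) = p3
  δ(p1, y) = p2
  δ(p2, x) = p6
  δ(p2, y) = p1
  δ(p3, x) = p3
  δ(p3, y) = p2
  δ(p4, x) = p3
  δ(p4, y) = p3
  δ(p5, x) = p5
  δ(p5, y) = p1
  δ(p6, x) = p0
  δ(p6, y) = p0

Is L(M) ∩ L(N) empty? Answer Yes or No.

The string xx is accepted by both M and N.
Hence L(M) ∩ L(N) ≠ ∅.

No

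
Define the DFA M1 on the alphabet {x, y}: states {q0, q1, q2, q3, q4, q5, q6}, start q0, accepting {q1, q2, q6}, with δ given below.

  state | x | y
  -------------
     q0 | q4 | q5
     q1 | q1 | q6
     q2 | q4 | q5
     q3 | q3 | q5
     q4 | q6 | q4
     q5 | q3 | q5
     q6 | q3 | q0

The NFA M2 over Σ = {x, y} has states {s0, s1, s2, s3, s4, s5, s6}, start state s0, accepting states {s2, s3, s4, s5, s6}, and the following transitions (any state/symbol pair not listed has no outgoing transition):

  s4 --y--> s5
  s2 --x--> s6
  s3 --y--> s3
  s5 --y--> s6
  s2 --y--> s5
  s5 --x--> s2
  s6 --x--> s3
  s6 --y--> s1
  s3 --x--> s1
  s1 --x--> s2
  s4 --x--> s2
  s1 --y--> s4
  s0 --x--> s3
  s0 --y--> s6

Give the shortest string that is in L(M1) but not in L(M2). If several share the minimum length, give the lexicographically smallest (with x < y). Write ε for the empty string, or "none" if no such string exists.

xx

The string xx is accepted by M1 but not by M2.
No shorter string lies in the difference, and xx is the lexicographically first length-2 string in L(M1) \ L(M2).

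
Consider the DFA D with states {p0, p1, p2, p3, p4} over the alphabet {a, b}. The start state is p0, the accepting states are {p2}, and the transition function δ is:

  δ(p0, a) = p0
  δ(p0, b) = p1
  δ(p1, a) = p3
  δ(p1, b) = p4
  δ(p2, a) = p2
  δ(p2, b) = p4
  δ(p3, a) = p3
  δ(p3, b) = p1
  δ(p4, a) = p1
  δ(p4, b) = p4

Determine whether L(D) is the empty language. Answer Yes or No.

Yes

The states reachable from the start state are {p0, p1, p3, p4}.
None of the accepting states {p2} is reachable, so no string is accepted and L(D) = ∅.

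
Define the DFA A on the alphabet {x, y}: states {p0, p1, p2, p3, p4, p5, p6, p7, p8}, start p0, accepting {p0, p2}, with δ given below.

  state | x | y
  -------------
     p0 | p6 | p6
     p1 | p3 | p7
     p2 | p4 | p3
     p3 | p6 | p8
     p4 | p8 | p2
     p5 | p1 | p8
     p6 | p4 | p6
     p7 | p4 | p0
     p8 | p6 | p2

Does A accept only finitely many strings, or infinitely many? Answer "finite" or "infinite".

infinite

State p8 is reachable from the start and can reach an accepting state, and it lies on the cycle p8 → p2 → p3 → p8.
Traversing that cycle any number of times yields accepted strings of unbounded length, so the language is infinite.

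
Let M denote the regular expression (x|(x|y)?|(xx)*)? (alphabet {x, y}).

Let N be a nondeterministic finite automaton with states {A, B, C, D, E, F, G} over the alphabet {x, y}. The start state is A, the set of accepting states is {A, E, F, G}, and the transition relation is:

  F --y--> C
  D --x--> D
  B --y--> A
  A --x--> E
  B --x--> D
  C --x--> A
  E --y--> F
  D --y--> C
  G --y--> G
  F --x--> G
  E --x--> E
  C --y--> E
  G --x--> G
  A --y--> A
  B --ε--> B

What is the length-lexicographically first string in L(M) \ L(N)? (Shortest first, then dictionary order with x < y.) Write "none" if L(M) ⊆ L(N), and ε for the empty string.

none

Converting the expression M to a DFA (subset construction, then merging equivalent states) gives the minimal DFA with states {m0, m1, m2, m3, m4, m5}, start state m0, accepting states {m0, m1, m2, m3} and transitions m0: x→m1, y→m2; m1: x→m3, y→m4; m2: x→m4, y→m4; m3: x→m5, y→m4; m4: x→m4, y→m4; m5: x→m3, y→m4.
Exploring the product automaton M × N from the start pair (m0, A), following both machines on each input symbol, reaches 10 state pairs: (m0, A), (m1, E), (m2, A), (m3, E), (m4, F), (m4, E), (m4, A), (m5, E), (m4, G), (m4, C).
M accepts in {m0, m1, m2, m3} and N accepts in {A, E, F, G}. The reachable pairs whose M-component is accepting are (m0, A), (m1, E), (m2, A), (m3, E); in each of them the N-component is accepting too, so the product for L(M) \ L(N) (M-component accepting, N-component rejecting) has no reachable accepting pair and the difference is empty.
So every string accepted by M is also accepted by N: L(M) \ L(N) = ∅ and there is no such string.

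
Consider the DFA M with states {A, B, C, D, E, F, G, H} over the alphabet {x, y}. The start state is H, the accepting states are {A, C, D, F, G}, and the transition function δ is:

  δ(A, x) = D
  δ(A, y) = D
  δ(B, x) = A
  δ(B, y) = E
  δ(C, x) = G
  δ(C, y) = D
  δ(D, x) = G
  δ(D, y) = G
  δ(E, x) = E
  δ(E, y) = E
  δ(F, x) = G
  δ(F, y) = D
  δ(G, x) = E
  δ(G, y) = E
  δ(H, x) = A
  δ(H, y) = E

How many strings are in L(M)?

7

The useful subgraph on states {A, D, G, H} is acyclic, so L(M) is finite; the longest accepting path visits 4 useful states, giving maximum string length 3.
Counting accepting paths from H by length: 1 of length 1, 2 of length 2, 4 of length 3. Total 7.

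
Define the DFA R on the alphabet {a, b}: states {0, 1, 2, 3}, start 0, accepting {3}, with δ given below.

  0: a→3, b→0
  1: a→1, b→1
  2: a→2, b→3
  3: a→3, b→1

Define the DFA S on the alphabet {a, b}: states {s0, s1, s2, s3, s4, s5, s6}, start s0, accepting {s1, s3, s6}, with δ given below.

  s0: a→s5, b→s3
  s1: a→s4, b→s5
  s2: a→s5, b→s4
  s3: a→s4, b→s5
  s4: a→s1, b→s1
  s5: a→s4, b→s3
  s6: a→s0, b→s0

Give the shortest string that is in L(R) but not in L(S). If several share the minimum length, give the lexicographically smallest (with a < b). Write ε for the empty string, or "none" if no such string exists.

The string a is accepted by R but not by S.
No shorter string lies in the difference, and a is the lexicographically first length-1 string in L(R) \ L(S).

a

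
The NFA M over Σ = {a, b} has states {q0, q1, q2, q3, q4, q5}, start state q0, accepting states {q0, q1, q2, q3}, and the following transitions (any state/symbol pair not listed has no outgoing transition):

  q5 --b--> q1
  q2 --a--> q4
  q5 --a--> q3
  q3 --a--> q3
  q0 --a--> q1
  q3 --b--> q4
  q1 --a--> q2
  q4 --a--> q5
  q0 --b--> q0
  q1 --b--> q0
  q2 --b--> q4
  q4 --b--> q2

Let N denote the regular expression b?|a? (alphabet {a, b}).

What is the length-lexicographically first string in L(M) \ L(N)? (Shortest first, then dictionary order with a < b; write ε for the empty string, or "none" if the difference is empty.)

aa

The string aa is accepted by M but not by N.
No shorter string lies in the difference, and aa is the lexicographically first length-2 string in L(M) \ L(N).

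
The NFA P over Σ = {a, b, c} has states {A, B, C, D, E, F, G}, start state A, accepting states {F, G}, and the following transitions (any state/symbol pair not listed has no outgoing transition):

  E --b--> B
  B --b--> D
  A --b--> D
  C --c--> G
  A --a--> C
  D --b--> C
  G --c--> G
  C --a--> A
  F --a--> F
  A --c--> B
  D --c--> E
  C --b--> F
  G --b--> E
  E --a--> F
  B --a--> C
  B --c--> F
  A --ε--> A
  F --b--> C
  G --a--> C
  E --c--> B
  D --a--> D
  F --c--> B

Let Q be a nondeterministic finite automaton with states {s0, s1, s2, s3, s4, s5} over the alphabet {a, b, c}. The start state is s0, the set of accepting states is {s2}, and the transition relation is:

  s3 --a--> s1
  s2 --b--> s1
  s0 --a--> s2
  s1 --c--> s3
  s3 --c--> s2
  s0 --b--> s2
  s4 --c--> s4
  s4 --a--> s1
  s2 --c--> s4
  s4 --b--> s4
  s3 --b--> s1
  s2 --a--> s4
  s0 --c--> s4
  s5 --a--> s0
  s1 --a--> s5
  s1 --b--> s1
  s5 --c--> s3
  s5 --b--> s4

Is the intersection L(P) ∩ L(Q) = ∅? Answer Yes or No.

The string abcc is accepted by both P and Q.
Hence L(P) ∩ L(Q) ≠ ∅.

No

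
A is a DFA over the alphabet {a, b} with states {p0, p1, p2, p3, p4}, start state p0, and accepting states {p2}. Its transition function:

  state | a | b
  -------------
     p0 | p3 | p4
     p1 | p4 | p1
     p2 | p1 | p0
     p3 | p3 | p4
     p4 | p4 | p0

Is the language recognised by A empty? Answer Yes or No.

Yes

The states reachable from the start state are {p0, p3, p4}.
None of the accepting states {p2} is reachable, so no string is accepted and L(A) = ∅.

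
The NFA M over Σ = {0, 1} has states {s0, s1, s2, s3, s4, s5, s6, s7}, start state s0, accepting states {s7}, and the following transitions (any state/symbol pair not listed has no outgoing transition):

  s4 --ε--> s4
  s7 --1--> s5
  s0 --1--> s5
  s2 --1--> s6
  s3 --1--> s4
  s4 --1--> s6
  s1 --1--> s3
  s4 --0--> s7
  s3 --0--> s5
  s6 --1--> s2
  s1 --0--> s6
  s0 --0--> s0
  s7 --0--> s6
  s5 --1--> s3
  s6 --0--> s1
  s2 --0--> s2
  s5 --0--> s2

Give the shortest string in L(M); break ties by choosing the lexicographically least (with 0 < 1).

1110

A breadth-first search from s0 reaches an accepting state first via the path s0 → s5 → s3 → s4 → s7 on input 1110.
No string of length < 4 is accepted (BFS exhausts all shorter strings without reaching an accepting state), and 1110 is the lexicographically least accepting string of length 4.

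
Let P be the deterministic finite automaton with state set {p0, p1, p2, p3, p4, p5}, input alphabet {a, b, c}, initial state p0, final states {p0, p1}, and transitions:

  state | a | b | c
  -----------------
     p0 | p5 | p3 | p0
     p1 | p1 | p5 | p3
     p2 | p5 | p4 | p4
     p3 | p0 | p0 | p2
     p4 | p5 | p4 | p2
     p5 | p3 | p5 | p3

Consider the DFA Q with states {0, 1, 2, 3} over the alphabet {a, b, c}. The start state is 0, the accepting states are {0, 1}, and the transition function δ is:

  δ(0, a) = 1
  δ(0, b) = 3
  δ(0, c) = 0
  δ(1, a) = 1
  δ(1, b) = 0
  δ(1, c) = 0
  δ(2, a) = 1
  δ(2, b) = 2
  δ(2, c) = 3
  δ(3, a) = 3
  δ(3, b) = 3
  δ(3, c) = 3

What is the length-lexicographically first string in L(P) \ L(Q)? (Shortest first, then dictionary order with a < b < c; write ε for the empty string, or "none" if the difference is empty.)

ba

The string ba is accepted by P but not by Q.
No shorter string lies in the difference, and ba is the lexicographically first length-2 string in L(P) \ L(Q).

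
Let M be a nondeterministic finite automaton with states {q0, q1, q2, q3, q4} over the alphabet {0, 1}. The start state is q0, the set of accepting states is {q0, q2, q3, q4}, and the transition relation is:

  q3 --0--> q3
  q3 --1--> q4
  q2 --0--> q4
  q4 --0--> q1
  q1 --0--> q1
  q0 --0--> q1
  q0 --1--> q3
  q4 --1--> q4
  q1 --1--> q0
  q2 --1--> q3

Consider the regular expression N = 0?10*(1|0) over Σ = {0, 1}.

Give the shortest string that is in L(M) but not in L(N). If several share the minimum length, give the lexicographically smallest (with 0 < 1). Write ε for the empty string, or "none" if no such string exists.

ε

The empty string ε is accepted by M but not by N.
Since ε is the unique shortest string, it is the required witness.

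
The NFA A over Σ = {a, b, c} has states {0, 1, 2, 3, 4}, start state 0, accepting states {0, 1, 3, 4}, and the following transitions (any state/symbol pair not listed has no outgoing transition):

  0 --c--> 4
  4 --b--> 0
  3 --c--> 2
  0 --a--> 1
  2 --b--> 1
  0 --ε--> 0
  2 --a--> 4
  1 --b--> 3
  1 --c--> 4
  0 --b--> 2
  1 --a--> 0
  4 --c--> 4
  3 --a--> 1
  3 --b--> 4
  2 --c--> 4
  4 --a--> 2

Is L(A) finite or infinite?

infinite

State 0 is reachable from the start and can reach an accepting state, and it lies on the cycle 0 → 1 → 0.
Traversing that cycle any number of times yields accepted strings of unbounded length, so the language is infinite.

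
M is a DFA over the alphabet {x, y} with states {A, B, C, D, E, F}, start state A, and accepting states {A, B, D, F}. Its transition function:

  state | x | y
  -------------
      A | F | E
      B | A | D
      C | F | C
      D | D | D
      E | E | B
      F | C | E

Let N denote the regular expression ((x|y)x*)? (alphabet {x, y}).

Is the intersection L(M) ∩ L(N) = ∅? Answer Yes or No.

The empty string ε is accepted by both M and N.
Hence L(M) ∩ L(N) ≠ ∅.

No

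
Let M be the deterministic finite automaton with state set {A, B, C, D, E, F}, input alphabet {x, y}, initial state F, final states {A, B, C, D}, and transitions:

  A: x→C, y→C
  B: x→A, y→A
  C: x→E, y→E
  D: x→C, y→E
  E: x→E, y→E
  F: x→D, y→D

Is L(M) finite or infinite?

The useful states (reachable from F and able to reach an accepting state) are {C, D, F}.
Restricted to these states the transition graph has no cycle, so every accepting path has bounded length and L is finite.

finite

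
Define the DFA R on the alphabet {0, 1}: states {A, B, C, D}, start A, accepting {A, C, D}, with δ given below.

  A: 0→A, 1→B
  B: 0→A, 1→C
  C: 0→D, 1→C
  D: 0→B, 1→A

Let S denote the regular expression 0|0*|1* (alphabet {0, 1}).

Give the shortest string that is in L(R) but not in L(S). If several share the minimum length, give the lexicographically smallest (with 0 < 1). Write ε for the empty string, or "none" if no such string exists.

The string 10 is accepted by R but not by S.
No shorter string lies in the difference, and 10 is the lexicographically first length-2 string in L(R) \ L(S).

10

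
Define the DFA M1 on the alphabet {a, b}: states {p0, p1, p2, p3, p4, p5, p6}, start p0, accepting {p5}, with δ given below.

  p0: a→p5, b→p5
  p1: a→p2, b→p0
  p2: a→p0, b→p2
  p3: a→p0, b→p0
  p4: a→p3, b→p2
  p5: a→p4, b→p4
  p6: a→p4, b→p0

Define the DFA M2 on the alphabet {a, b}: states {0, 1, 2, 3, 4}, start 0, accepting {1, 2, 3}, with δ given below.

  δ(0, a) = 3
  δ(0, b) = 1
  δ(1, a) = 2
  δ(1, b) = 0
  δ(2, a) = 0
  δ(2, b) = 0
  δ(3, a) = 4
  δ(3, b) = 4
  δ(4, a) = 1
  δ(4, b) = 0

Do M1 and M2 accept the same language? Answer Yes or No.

The string aaaaa is accepted by M1 but rejected by M2.
So L(M1) ≠ L(M2).

No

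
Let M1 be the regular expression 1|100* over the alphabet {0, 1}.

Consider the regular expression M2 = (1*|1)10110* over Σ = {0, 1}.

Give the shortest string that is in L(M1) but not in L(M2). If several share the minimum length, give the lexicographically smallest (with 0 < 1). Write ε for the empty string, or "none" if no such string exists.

1

The string 1 is accepted by M1 but not by M2.
No shorter string lies in the difference, and 1 is the lexicographically first length-1 string in L(M1) \ L(M2).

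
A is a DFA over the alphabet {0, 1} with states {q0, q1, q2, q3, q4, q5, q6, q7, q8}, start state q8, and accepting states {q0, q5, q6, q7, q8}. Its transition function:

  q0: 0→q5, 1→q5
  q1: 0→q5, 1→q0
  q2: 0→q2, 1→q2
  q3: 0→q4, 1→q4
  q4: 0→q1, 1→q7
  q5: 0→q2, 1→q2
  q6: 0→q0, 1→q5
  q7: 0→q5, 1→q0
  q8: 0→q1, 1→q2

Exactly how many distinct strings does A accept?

5

The useful subgraph on states {q0, q1, q5, q8} is acyclic, so L(A) is finite; the longest accepting path visits 4 useful states, giving maximum string length 3.
Counting accepting paths from q8 by length: 1 of length 0, 2 of length 2, 2 of length 3. Total 5.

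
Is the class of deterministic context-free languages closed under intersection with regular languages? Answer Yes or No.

Yes

Run the DPDA and a DFA for the regular language in lock-step (product of the two finite controls, one shared stack, the DFA component advancing only on genuine input moves); the result is still deterministic and accepts when both components accept.
So the deterministic context-free languages are closed under intersection with a regular language.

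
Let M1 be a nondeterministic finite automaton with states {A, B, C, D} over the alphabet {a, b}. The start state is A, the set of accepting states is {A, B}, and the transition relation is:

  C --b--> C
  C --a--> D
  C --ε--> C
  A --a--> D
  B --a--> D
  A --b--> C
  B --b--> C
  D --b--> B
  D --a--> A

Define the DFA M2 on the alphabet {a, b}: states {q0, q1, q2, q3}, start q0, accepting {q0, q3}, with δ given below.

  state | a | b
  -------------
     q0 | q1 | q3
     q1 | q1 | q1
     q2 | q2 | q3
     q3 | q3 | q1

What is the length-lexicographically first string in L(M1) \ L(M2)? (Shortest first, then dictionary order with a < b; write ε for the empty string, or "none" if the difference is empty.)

The string aa is accepted by M1 but not by M2.
No shorter string lies in the difference, and aa is the lexicographically first length-2 string in L(M1) \ L(M2).

aa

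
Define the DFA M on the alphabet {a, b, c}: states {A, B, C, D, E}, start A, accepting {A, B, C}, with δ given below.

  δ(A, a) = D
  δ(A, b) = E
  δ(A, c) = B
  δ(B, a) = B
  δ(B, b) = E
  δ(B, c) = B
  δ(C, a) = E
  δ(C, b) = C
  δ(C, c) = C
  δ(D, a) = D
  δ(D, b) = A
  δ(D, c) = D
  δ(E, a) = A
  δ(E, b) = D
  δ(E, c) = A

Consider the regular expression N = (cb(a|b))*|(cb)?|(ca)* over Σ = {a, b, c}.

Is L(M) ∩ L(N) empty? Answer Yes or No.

No

The empty string ε is accepted by both M and N.
Hence L(M) ∩ L(N) ≠ ∅.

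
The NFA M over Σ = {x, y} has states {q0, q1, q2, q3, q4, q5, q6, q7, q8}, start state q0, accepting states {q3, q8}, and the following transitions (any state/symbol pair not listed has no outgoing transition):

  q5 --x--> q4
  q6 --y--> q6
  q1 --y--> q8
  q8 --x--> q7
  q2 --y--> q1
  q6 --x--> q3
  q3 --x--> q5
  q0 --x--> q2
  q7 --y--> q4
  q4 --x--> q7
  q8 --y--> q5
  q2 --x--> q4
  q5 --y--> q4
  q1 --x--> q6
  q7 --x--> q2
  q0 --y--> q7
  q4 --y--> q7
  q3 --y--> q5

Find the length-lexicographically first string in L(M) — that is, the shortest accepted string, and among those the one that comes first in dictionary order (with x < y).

xyy

A breadth-first search from q0 reaches an accepting state first via the path q0 → q2 → q1 → q8 on input xyy.
No string of length < 3 is accepted (BFS exhausts all shorter strings without reaching an accepting state), and xyy is the lexicographically least accepting string of length 3.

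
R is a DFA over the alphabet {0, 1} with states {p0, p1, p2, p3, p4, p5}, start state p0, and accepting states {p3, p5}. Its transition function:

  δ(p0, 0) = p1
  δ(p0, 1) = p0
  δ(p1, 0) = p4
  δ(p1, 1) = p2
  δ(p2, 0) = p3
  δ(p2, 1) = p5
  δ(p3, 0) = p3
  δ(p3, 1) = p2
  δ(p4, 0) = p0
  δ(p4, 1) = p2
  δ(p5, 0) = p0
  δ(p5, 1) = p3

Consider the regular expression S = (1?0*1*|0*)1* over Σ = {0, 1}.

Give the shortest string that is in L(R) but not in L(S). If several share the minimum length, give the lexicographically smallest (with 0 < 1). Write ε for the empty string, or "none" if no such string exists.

The string 010 is accepted by R but not by S.
No shorter string lies in the difference, and 010 is the lexicographically first length-3 string in L(R) \ L(S).

010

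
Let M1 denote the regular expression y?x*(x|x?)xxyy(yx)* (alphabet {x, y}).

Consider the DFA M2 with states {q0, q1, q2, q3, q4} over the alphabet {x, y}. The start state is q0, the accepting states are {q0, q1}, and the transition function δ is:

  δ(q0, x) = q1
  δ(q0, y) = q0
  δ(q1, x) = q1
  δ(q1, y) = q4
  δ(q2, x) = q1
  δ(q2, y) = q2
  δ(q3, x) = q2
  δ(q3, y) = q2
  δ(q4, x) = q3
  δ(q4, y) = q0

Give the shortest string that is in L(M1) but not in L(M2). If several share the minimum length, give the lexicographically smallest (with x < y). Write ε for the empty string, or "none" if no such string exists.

xxyyyxyx

The string xxyyyxyx is accepted by M1 but not by M2.
No shorter string lies in the difference, and xxyyyxyx is the lexicographically first length-8 string in L(M1) \ L(M2).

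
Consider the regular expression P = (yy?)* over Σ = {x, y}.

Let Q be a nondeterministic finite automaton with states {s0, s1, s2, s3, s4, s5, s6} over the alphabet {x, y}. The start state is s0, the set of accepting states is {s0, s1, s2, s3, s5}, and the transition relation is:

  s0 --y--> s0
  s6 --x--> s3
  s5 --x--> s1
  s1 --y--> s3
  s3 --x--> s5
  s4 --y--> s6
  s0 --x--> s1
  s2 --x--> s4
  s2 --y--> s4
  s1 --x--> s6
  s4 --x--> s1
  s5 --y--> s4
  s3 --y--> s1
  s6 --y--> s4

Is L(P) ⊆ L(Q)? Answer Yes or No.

Yes

Converting the expression P to a DFA (subset construction, then merging equivalent states) gives the minimal DFA with states {p0, p1}, start state p0, accepting states {p0} and transitions p0: x→p1, y→p0; p1: x→p1, y→p1.
Exploring the product automaton P × Q from the start pair (p0, s0), following both machines on each input symbol, reaches 6 state pairs: (p0, s0), (p1, s1), (p1, s6), (p1, s3), (p1, s4), (p1, s5).
P accepts in {p0} and Q accepts in {s0, s1, s2, s3, s5}. The reachable pairs whose P-component is accepting are (p0, s0); in each of them the Q-component is accepting too, so the product for L(P) \ L(Q) (P-component accepting, Q-component rejecting) has no reachable accepting pair and the difference is empty.
Hence every string in L(P) is also in L(Q).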